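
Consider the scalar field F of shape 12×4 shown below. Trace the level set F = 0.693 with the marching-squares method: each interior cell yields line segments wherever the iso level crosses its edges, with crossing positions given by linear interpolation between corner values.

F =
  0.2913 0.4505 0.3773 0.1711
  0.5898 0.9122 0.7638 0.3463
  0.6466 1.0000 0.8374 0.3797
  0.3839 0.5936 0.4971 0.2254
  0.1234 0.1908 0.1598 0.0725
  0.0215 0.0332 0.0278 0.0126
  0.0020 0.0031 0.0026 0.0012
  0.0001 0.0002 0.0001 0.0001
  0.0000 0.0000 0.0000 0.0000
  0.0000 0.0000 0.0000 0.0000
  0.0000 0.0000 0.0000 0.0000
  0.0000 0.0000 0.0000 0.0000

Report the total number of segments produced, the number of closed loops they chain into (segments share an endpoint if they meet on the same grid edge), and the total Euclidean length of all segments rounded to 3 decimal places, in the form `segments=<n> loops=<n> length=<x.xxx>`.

cell (0,0): code 0100 → (0.525,1.000)–(1.000,0.320)
cell (0,1): code 1100 → (0.817,2.000)–(0.525,1.000)
cell (0,2): code 1000 → (1.000,2.170)–(0.817,2.000)
cell (1,0): code 0110 → (1.000,0.320)–(2.000,0.131)
cell (1,2): code 1001 → (2.000,2.315)–(1.000,2.170)
cell (2,0): code 0010 → (2.000,0.131)–(2.755,1.000)
cell (2,1): code 0011 → (2.755,1.000)–(2.424,2.000)
cell (2,2): code 0001 → (2.424,2.000)–(2.000,2.315)
total: 8 segments, chained into 1 closed loop(s), length Σ = 6.882146

segments=8 loops=1 length=6.882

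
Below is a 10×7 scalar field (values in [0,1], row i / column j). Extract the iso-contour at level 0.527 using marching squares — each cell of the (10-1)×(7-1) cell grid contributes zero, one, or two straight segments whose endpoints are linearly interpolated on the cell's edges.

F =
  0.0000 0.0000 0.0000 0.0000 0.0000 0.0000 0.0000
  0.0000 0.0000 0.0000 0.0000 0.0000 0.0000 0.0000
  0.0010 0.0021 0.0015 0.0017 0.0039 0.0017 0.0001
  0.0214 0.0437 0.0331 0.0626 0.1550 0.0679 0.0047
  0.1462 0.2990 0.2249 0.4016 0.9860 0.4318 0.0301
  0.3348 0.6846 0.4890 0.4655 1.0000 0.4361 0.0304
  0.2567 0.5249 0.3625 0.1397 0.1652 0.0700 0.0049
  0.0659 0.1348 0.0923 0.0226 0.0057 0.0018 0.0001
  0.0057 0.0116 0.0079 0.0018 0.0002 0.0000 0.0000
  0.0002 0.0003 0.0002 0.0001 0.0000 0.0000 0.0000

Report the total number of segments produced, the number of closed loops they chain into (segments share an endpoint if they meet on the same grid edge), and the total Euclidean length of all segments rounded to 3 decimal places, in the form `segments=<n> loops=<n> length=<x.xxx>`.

segments=10 loops=2 length=9.894

cell (3,3): code 0100 → (3.448,4.000)–(4.000,3.215)
cell (3,4): code 1000 → (4.000,4.828)–(3.448,4.000)
cell (4,0): code 0100 → (4.591,1.000)–(5.000,0.549)
cell (4,1): code 1000 → (5.000,1.806)–(4.591,1.000)
cell (4,3): code 0110 → (4.000,3.215)–(5.000,3.115)
cell (4,4): code 1001 → (5.000,4.839)–(4.000,4.828)
cell (5,0): code 0010 → (5.000,0.549)–(5.987,1.000)
cell (5,1): code 0001 → (5.987,1.000)–(5.000,1.806)
cell (5,3): code 0010 → (5.000,3.115)–(5.567,4.000)
cell (5,4): code 0001 → (5.567,4.000)–(5.000,4.839)
total: 10 segments, chained into 2 closed loop(s), length Σ = 9.894321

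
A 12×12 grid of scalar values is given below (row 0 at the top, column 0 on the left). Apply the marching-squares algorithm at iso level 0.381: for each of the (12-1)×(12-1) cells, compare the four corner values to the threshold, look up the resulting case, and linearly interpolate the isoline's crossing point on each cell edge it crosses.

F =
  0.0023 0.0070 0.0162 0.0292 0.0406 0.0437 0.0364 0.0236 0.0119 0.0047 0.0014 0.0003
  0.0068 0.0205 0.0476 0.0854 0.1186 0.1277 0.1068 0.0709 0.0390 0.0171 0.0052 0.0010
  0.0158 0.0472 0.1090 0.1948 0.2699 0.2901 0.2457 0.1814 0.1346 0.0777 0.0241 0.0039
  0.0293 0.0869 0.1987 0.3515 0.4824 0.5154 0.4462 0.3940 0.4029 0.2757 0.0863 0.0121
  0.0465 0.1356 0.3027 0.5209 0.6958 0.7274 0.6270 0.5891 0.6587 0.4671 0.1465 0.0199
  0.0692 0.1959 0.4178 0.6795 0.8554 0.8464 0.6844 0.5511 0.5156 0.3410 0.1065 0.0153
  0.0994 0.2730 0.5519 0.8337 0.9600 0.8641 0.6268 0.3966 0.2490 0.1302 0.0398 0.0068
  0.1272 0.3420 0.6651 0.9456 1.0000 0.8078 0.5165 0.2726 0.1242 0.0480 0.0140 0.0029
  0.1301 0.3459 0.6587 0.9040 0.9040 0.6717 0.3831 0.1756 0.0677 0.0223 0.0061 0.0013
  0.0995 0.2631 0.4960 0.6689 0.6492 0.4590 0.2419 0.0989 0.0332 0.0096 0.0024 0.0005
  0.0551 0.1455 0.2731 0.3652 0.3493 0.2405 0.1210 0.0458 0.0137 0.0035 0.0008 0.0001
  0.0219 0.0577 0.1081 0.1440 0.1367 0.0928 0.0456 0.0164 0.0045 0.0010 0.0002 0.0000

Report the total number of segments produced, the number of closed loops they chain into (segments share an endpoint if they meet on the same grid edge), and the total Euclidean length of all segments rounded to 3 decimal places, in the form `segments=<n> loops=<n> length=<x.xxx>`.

segments=30 loops=1 length=24.353

cell (2,3): code 0100 → (2.523,4.000)–(3.000,3.225)
cell (2,4): code 1100 → (2.403,5.000)–(2.523,4.000)
cell (2,5): code 1100 → (2.675,6.000)–(2.403,5.000)
cell (2,6): code 1100 → (2.939,7.000)–(2.675,6.000)
cell (2,7): code 1100 → (2.918,8.000)–(2.939,7.000)
cell (2,8): code 1000 → (3.000,8.172)–(2.918,8.000)
cell (3,2): code 0100 → (3.174,3.000)–(4.000,2.359)
cell (3,3): code 1110 → (3.000,3.225)–(3.174,3.000)
cell (3,8): code 1101 → (3.550,9.000)–(3.000,8.172)
cell (3,9): code 1000 → (4.000,9.269)–(3.550,9.000)
cell (4,1): code 0100 → (4.680,2.000)–(5.000,1.834)
cell (4,2): code 1110 → (4.000,2.359)–(4.680,2.000)
cell (4,8): code 1011 → (5.000,8.771)–(4.683,9.000)
cell (4,9): code 0001 → (4.683,9.000)–(4.000,9.269)
cell (5,1): code 0110 → (5.000,1.834)–(6.000,1.387)
cell (5,7): code 1011 → (6.000,7.106)–(5.505,8.000)
cell (5,8): code 0001 → (5.505,8.000)–(5.000,8.771)
cell (6,1): code 0110 → (6.000,1.387)–(7.000,1.121)
cell (6,6): code 1011 → (7.000,6.556)–(6.126,7.000)
cell (6,7): code 0001 → (6.126,7.000)–(6.000,7.106)
cell (7,1): code 0110 → (7.000,1.121)–(8.000,1.112)
cell (7,6): code 1001 → (8.000,6.010)–(7.000,6.556)
cell (8,1): code 0110 → (8.000,1.112)–(9.000,1.506)
cell (8,5): code 1011 → (9.000,5.359)–(8.015,6.000)
cell (8,6): code 0001 → (8.015,6.000)–(8.000,6.010)
cell (9,1): code 0010 → (9.000,1.506)–(9.516,2.000)
cell (9,2): code 0011 → (9.516,2.000)–(9.948,3.000)
cell (9,3): code 0011 → (9.948,3.000)–(9.894,4.000)
cell (9,4): code 0011 → (9.894,4.000)–(9.357,5.000)
cell (9,5): code 0001 → (9.357,5.000)–(9.000,5.359)
total: 30 segments, chained into 1 closed loop(s), length Σ = 24.353260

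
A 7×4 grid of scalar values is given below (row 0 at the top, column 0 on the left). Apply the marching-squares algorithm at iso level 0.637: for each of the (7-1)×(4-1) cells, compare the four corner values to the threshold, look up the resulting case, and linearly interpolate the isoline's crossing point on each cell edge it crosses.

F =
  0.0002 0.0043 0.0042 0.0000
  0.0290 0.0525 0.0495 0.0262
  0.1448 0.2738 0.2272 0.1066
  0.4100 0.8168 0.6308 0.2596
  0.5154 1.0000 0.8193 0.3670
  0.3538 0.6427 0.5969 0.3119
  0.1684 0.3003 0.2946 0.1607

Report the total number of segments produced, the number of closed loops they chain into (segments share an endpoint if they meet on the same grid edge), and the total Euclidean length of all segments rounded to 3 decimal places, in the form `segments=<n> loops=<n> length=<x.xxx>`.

cell (2,0): code 0100 → (2.669,1.000)–(3.000,0.558)
cell (2,1): code 1000 → (3.000,1.967)–(2.669,1.000)
cell (3,0): code 0110 → (3.000,0.558)–(4.000,0.251)
cell (3,1): code 1101 → (3.033,2.000)–(3.000,1.967)
cell (3,2): code 1000 → (4.000,2.403)–(3.033,2.000)
cell (4,0): code 0110 → (4.000,0.251)–(5.000,0.980)
cell (4,1): code 1011 → (5.000,1.124)–(4.820,2.000)
cell (4,2): code 0001 → (4.820,2.000)–(4.000,2.403)
cell (5,0): code 0010 → (5.000,0.980)–(5.017,1.000)
cell (5,1): code 0001 → (5.017,1.000)–(5.000,1.124)
total: 10 segments, chained into 1 closed loop(s), length Σ = 6.911160

segments=10 loops=1 length=6.911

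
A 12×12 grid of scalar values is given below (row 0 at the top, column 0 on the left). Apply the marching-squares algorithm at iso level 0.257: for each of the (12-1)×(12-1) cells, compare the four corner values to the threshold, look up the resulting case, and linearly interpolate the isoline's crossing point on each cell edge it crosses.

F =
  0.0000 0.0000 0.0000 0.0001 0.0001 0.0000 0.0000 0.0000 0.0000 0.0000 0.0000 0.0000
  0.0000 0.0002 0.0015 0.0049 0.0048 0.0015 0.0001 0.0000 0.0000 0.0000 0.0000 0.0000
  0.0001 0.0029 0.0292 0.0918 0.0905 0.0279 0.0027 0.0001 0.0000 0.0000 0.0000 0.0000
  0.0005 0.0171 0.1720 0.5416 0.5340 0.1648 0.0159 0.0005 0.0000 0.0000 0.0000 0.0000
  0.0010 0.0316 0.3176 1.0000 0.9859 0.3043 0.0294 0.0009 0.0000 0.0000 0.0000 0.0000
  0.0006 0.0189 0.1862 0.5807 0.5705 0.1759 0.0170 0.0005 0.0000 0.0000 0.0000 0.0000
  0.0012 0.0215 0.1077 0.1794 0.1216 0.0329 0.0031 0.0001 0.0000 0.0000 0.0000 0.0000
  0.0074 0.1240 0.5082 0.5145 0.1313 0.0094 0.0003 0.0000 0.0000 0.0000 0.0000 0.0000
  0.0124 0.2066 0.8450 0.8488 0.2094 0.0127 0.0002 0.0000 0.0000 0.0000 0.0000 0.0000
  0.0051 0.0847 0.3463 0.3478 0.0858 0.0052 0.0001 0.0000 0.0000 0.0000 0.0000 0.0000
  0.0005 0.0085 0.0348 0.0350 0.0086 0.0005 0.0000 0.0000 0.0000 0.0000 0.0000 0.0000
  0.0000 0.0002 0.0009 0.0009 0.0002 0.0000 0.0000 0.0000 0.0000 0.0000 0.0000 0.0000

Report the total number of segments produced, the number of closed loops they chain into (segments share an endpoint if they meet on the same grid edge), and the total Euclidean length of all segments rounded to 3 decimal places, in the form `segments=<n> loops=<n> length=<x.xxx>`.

segments=24 loops=2 length=19.727

cell (2,2): code 0100 → (2.367,3.000)–(3.000,2.230)
cell (2,3): code 1100 → (2.375,4.000)–(2.367,3.000)
cell (2,4): code 1000 → (3.000,4.750)–(2.375,4.000)
cell (3,1): code 0100 → (3.584,2.000)–(4.000,1.788)
cell (3,2): code 1110 → (3.000,2.230)–(3.584,2.000)
cell (3,4): code 1101 → (3.661,5.000)–(3.000,4.750)
cell (3,5): code 1000 → (4.000,5.172)–(3.661,5.000)
cell (4,1): code 0010 → (4.000,1.788)–(4.461,2.000)
cell (4,2): code 0111 → (4.461,2.000)–(5.000,2.179)
cell (4,4): code 1011 → (5.000,4.794)–(4.368,5.000)
cell (4,5): code 0001 → (4.368,5.000)–(4.000,5.172)
cell (5,2): code 0010 → (5.000,2.179)–(5.807,3.000)
cell (5,3): code 0011 → (5.807,3.000)–(5.698,4.000)
cell (5,4): code 0001 → (5.698,4.000)–(5.000,4.794)
cell (6,1): code 0100 → (6.373,2.000)–(7.000,1.346)
cell (6,2): code 1100 → (6.232,3.000)–(6.373,2.000)
cell (6,3): code 1000 → (7.000,3.672)–(6.232,3.000)
cell (7,1): code 0110 → (7.000,1.346)–(8.000,1.079)
cell (7,3): code 1001 → (8.000,3.926)–(7.000,3.672)
cell (8,1): code 0110 → (8.000,1.079)–(9.000,1.659)
cell (8,3): code 1001 → (9.000,3.347)–(8.000,3.926)
cell (9,1): code 0010 → (9.000,1.659)–(9.287,2.000)
cell (9,2): code 0011 → (9.287,2.000)–(9.290,3.000)
cell (9,3): code 0001 → (9.290,3.000)–(9.000,3.347)
total: 24 segments, chained into 2 closed loop(s), length Σ = 19.727377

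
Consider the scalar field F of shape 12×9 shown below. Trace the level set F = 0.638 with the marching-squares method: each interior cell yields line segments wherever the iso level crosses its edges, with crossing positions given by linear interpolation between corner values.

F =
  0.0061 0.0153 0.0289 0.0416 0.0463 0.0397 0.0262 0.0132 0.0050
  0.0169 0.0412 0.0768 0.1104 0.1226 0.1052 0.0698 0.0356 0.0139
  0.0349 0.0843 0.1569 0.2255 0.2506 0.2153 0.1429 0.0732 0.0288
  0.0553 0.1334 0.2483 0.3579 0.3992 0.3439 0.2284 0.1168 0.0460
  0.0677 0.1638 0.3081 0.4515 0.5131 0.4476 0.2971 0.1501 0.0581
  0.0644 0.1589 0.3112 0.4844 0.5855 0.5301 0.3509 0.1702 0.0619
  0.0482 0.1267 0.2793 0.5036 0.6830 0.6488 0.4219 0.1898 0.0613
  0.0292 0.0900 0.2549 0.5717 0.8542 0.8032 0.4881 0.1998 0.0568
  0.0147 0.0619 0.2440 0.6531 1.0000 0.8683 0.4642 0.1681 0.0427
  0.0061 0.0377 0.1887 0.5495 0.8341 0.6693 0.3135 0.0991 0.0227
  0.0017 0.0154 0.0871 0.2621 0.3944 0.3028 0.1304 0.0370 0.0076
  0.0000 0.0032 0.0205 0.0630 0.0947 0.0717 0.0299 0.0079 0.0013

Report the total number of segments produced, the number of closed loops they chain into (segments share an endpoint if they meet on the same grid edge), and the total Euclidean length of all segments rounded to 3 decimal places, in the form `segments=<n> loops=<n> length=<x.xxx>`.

segments=14 loops=1 length=10.141

cell (5,3): code 0100 → (5.538,4.000)–(6.000,3.749)
cell (5,4): code 1100 → (5.909,5.000)–(5.538,4.000)
cell (5,5): code 1000 → (6.000,5.048)–(5.909,5.000)
cell (6,3): code 0110 → (6.000,3.749)–(7.000,3.235)
cell (6,5): code 1001 → (7.000,5.524)–(6.000,5.048)
cell (7,2): code 0100 → (7.814,3.000)–(8.000,2.963)
cell (7,3): code 1110 → (7.000,3.235)–(7.814,3.000)
cell (7,5): code 1001 → (8.000,5.570)–(7.000,5.524)
cell (8,2): code 0010 → (8.000,2.963)–(8.146,3.000)
cell (8,3): code 0111 → (8.146,3.000)–(9.000,3.311)
cell (8,5): code 1001 → (9.000,5.088)–(8.000,5.570)
cell (9,3): code 0010 → (9.000,3.311)–(9.446,4.000)
cell (9,4): code 0011 → (9.446,4.000)–(9.085,5.000)
cell (9,5): code 0001 → (9.085,5.000)–(9.000,5.088)
total: 14 segments, chained into 1 closed loop(s), length Σ = 10.140546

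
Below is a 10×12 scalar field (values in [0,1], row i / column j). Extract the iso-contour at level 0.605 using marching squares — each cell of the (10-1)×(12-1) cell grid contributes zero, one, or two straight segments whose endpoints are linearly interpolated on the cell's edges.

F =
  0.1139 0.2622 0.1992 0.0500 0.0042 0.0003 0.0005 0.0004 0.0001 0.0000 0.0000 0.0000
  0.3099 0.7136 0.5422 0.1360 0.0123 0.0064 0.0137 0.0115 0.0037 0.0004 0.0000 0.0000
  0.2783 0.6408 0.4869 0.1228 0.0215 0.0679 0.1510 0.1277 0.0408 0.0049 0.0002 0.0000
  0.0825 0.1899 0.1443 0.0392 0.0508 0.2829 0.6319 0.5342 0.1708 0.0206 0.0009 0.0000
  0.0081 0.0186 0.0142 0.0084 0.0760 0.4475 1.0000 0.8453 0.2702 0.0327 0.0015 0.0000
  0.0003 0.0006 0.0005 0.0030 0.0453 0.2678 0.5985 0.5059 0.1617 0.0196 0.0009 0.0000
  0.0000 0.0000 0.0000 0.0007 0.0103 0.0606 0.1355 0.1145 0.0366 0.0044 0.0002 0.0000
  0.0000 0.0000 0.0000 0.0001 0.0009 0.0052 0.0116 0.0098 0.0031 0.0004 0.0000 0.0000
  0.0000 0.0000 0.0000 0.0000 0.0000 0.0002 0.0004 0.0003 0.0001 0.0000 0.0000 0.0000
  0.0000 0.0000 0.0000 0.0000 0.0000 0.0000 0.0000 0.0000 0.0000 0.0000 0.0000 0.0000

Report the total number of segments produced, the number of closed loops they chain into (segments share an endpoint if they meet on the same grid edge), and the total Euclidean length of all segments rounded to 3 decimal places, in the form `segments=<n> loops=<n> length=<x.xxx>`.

cell (0,0): code 0100 → (0.759,1.000)–(1.000,0.731)
cell (0,1): code 1000 → (1.000,1.634)–(0.759,1.000)
cell (1,0): code 0110 → (1.000,0.731)–(2.000,0.901)
cell (1,1): code 1001 → (2.000,1.233)–(1.000,1.634)
cell (2,0): code 0010 → (2.000,0.901)–(2.079,1.000)
cell (2,1): code 0001 → (2.079,1.000)–(2.000,1.233)
cell (2,5): code 0100 → (2.944,6.000)–(3.000,5.923)
cell (2,6): code 1000 → (3.000,6.275)–(2.944,6.000)
cell (3,5): code 0110 → (3.000,5.923)–(4.000,5.285)
cell (3,6): code 1101 → (3.228,7.000)–(3.000,6.275)
cell (3,7): code 1000 → (4.000,7.418)–(3.228,7.000)
cell (4,5): code 0010 → (4.000,5.285)–(4.984,6.000)
cell (4,6): code 0011 → (4.984,6.000)–(4.708,7.000)
cell (4,7): code 0001 → (4.708,7.000)–(4.000,7.418)
total: 14 segments, chained into 2 closed loop(s), length Σ = 9.778602

segments=14 loops=2 length=9.779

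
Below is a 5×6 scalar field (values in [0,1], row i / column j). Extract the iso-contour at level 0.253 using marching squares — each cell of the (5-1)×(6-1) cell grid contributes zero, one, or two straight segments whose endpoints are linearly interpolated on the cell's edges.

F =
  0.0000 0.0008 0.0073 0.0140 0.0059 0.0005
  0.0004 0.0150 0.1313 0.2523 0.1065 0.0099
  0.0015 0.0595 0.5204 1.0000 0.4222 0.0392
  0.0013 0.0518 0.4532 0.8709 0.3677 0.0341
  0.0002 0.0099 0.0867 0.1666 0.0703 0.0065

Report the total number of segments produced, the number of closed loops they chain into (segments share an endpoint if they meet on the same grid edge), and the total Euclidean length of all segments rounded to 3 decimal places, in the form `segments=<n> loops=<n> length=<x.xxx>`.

cell (1,1): code 0100 → (1.313,2.000)–(2.000,1.420)
cell (1,2): code 1100 → (1.001,3.000)–(1.313,2.000)
cell (1,3): code 1100 → (1.464,4.000)–(1.001,3.000)
cell (1,4): code 1000 → (2.000,4.442)–(1.464,4.000)
cell (2,1): code 0110 → (2.000,1.420)–(3.000,1.501)
cell (2,4): code 1001 → (3.000,4.344)–(2.000,4.442)
cell (3,1): code 0010 → (3.000,1.501)–(3.546,2.000)
cell (3,2): code 0011 → (3.546,2.000)–(3.877,3.000)
cell (3,3): code 0011 → (3.877,3.000)–(3.386,4.000)
cell (3,4): code 0001 → (3.386,4.000)–(3.000,4.344)
total: 10 segments, chained into 1 closed loop(s), length Σ = 9.175632

segments=10 loops=1 length=9.176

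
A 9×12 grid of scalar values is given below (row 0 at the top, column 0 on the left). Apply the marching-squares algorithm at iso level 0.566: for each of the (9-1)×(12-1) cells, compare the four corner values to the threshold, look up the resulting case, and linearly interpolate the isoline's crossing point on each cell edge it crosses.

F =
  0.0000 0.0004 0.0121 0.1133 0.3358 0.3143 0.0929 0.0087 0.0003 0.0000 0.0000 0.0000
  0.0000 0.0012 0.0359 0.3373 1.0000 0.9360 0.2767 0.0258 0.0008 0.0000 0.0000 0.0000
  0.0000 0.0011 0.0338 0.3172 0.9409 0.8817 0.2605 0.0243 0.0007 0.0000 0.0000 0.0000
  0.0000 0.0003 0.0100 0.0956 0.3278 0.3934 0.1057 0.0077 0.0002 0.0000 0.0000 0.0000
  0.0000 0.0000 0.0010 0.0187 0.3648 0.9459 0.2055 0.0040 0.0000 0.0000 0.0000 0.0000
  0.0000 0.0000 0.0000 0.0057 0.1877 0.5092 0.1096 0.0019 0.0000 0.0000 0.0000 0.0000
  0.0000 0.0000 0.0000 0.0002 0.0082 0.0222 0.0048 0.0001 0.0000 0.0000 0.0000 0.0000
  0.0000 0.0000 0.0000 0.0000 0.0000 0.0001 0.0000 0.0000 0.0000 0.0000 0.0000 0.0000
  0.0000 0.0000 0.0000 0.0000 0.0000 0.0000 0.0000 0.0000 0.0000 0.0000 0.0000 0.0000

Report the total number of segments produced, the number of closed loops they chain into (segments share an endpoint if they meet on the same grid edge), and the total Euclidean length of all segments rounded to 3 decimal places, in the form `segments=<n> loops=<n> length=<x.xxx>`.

cell (0,3): code 0100 → (0.347,4.000)–(1.000,3.345)
cell (0,4): code 1100 → (0.405,5.000)–(0.347,4.000)
cell (0,5): code 1000 → (1.000,5.561)–(0.405,5.000)
cell (1,3): code 0110 → (1.000,3.345)–(2.000,3.399)
cell (1,5): code 1001 → (2.000,5.508)–(1.000,5.561)
cell (2,3): code 0010 → (2.000,3.399)–(2.611,4.000)
cell (2,4): code 0011 → (2.611,4.000)–(2.647,5.000)
cell (2,5): code 0001 → (2.647,5.000)–(2.000,5.508)
cell (3,4): code 0100 → (3.312,5.000)–(4.000,4.346)
cell (3,5): code 1000 → (4.000,5.513)–(3.312,5.000)
cell (4,4): code 0010 → (4.000,4.346)–(4.870,5.000)
cell (4,5): code 0001 → (4.870,5.000)–(4.000,5.513)
total: 12 segments, chained into 2 closed loop(s), length Σ = 11.333014

segments=12 loops=2 length=11.333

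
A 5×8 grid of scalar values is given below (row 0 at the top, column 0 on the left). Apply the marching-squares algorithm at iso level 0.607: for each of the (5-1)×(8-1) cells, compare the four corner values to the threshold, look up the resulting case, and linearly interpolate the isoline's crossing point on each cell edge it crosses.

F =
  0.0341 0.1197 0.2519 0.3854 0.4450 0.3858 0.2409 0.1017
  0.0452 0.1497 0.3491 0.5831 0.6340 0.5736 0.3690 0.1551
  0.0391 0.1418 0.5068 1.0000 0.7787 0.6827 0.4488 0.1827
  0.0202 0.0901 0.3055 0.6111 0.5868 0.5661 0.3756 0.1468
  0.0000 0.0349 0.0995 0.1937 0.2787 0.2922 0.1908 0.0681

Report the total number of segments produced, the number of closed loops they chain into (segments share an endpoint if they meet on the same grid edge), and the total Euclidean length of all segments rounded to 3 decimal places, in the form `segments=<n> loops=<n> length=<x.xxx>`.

segments=12 loops=1 length=8.173

cell (0,3): code 0100 → (0.857,4.000)–(1.000,3.470)
cell (0,4): code 1000 → (1.000,4.447)–(0.857,4.000)
cell (1,2): code 0100 → (1.057,3.000)–(2.000,2.203)
cell (1,3): code 1110 → (1.000,3.470)–(1.057,3.000)
cell (1,4): code 1101 → (1.306,5.000)–(1.000,4.447)
cell (1,5): code 1000 → (2.000,5.324)–(1.306,5.000)
cell (2,2): code 0110 → (2.000,2.203)–(3.000,2.987)
cell (2,3): code 1011 → (3.000,3.169)–(2.895,4.000)
cell (2,4): code 0011 → (2.895,4.000)–(2.649,5.000)
cell (2,5): code 0001 → (2.649,5.000)–(2.000,5.324)
cell (3,2): code 0010 → (3.000,2.987)–(3.010,3.000)
cell (3,3): code 0001 → (3.010,3.000)–(3.000,3.169)
total: 12 segments, chained into 1 closed loop(s), length Σ = 8.172714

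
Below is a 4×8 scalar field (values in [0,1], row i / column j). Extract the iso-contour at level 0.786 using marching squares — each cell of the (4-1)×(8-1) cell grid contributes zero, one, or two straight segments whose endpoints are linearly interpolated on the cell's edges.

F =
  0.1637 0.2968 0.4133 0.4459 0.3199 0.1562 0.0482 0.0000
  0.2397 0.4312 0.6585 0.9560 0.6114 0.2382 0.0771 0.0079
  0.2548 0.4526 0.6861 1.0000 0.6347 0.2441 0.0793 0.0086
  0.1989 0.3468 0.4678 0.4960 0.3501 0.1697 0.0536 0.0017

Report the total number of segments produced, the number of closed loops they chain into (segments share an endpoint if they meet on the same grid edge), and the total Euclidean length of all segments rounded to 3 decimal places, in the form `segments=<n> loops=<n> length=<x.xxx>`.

cell (0,2): code 0100 → (0.667,3.000)–(1.000,2.429)
cell (0,3): code 1000 → (1.000,3.493)–(0.667,3.000)
cell (1,2): code 0110 → (1.000,2.429)–(2.000,2.318)
cell (1,3): code 1001 → (2.000,3.586)–(1.000,3.493)
cell (2,2): code 0010 → (2.000,2.318)–(2.425,3.000)
cell (2,3): code 0001 → (2.425,3.000)–(2.000,3.586)
total: 6 segments, chained into 1 closed loop(s), length Σ = 4.793867

segments=6 loops=1 length=4.794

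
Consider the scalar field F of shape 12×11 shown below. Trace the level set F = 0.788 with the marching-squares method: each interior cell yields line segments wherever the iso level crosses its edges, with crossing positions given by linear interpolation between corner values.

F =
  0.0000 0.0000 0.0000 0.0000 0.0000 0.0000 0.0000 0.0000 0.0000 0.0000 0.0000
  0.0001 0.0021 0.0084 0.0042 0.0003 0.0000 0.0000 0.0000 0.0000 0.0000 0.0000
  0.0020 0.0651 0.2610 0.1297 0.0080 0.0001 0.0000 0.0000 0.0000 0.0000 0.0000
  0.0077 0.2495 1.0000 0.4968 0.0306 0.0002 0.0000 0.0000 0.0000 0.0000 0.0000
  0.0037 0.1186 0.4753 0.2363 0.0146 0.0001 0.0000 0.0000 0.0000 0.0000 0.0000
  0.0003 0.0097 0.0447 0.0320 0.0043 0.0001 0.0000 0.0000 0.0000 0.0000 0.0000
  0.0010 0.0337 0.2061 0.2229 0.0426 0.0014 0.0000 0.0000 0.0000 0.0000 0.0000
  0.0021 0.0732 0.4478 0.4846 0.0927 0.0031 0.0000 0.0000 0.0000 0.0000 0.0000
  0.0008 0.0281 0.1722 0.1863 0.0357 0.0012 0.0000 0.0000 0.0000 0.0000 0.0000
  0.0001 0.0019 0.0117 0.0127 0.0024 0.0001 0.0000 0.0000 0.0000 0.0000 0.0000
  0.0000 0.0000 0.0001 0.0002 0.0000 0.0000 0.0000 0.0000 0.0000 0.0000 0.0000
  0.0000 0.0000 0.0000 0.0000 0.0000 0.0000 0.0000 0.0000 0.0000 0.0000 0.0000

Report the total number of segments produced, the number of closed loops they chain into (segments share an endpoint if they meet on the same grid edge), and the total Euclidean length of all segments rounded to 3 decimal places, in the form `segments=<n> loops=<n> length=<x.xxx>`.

segments=4 loops=1 length=1.989

cell (2,1): code 0100 → (2.713,2.000)–(3.000,1.718)
cell (2,2): code 1000 → (3.000,2.421)–(2.713,2.000)
cell (3,1): code 0010 → (3.000,1.718)–(3.404,2.000)
cell (3,2): code 0001 → (3.404,2.000)–(3.000,2.421)
total: 4 segments, chained into 1 closed loop(s), length Σ = 1.989032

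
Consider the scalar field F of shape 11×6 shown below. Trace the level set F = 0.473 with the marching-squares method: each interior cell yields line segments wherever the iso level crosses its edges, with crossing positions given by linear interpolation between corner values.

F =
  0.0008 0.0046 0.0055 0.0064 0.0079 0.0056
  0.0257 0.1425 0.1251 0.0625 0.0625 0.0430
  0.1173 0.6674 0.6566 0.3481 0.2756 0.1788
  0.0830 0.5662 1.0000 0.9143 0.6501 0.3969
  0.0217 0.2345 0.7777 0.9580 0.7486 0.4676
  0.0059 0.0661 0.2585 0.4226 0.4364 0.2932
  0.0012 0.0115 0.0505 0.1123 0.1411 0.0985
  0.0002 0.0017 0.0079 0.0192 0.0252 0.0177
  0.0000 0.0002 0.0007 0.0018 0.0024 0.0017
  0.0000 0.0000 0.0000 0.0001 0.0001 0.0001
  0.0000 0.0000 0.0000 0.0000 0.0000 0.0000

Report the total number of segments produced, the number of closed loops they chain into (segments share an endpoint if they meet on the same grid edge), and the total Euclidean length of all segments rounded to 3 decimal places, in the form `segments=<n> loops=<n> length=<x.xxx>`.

cell (1,0): code 0100 → (1.630,1.000)–(2.000,0.647)
cell (1,1): code 1100 → (1.655,2.000)–(1.630,1.000)
cell (1,2): code 1000 → (2.000,2.595)–(1.655,2.000)
cell (2,0): code 0110 → (2.000,0.647)–(3.000,0.807)
cell (2,2): code 1101 → (2.221,3.000)–(2.000,2.595)
cell (2,3): code 1100 → (2.527,4.000)–(2.221,3.000)
cell (2,4): code 1000 → (3.000,4.699)–(2.527,4.000)
cell (3,0): code 0010 → (3.000,0.807)–(3.281,1.000)
cell (3,1): code 0111 → (3.281,1.000)–(4.000,1.439)
cell (3,4): code 1001 → (4.000,4.981)–(3.000,4.699)
cell (4,1): code 0010 → (4.000,1.439)–(4.587,2.000)
cell (4,2): code 0011 → (4.587,2.000)–(4.906,3.000)
cell (4,3): code 0011 → (4.906,3.000)–(4.883,4.000)
cell (4,4): code 0001 → (4.883,4.000)–(4.000,4.981)
total: 14 segments, chained into 1 closed loop(s), length Σ = 11.967829

segments=14 loops=1 length=11.968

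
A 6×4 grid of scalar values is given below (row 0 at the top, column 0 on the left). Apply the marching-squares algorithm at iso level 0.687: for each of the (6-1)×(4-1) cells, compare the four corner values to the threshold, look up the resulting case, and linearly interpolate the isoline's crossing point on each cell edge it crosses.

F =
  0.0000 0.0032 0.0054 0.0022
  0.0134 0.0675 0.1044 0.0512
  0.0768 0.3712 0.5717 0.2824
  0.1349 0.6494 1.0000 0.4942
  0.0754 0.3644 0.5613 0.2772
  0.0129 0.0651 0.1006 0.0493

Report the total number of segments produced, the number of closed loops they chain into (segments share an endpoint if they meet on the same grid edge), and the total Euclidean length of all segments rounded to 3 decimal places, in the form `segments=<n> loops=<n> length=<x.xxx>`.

segments=4 loops=1 length=4.199

cell (2,1): code 0100 → (2.269,2.000)–(3.000,1.107)
cell (2,2): code 1000 → (3.000,2.619)–(2.269,2.000)
cell (3,1): code 0010 → (3.000,1.107)–(3.713,2.000)
cell (3,2): code 0001 → (3.713,2.000)–(3.000,2.619)
total: 4 segments, chained into 1 closed loop(s), length Σ = 4.198600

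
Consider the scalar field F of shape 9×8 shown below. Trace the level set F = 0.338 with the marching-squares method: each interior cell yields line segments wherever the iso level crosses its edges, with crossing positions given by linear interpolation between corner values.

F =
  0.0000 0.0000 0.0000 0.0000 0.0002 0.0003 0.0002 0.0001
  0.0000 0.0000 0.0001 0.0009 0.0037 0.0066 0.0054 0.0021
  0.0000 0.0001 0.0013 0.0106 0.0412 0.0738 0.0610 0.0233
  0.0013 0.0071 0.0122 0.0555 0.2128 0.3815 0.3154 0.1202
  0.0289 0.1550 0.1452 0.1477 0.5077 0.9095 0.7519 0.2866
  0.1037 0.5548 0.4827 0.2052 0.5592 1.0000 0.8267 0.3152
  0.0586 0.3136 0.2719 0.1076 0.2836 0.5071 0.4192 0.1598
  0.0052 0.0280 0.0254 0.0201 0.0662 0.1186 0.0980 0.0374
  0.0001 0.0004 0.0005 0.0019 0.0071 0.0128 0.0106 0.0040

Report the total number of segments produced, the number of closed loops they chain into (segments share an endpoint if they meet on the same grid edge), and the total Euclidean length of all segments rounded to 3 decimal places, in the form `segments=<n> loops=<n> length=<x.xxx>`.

cell (2,4): code 0100 → (2.859,5.000)–(3.000,4.742)
cell (2,5): code 1000 → (3.000,5.658)–(2.859,5.000)
cell (3,3): code 0100 → (3.425,4.000)–(4.000,3.529)
cell (3,4): code 1110 → (3.000,4.742)–(3.425,4.000)
cell (3,5): code 1101 → (3.052,6.000)–(3.000,5.658)
cell (3,6): code 1000 → (4.000,6.890)–(3.052,6.000)
cell (4,0): code 0100 → (4.458,1.000)–(5.000,0.519)
cell (4,1): code 1100 → (4.571,2.000)–(4.458,1.000)
cell (4,2): code 1000 → (5.000,2.521)–(4.571,2.000)
cell (4,3): code 0110 → (4.000,3.529)–(5.000,3.375)
cell (4,6): code 1001 → (5.000,6.955)–(4.000,6.890)
cell (5,0): code 0010 → (5.000,0.519)–(5.899,1.000)
cell (5,1): code 0011 → (5.899,1.000)–(5.686,2.000)
cell (5,2): code 0001 → (5.686,2.000)–(5.000,2.521)
cell (5,3): code 0010 → (5.000,3.375)–(5.803,4.000)
cell (5,4): code 0111 → (5.803,4.000)–(6.000,4.243)
cell (5,6): code 1001 → (6.000,6.313)–(5.000,6.955)
cell (6,4): code 0010 → (6.000,4.243)–(6.435,5.000)
cell (6,5): code 0011 → (6.435,5.000)–(6.253,6.000)
cell (6,6): code 0001 → (6.253,6.000)–(6.000,6.313)
total: 20 segments, chained into 2 closed loop(s), length Σ = 16.346414

segments=20 loops=2 length=16.346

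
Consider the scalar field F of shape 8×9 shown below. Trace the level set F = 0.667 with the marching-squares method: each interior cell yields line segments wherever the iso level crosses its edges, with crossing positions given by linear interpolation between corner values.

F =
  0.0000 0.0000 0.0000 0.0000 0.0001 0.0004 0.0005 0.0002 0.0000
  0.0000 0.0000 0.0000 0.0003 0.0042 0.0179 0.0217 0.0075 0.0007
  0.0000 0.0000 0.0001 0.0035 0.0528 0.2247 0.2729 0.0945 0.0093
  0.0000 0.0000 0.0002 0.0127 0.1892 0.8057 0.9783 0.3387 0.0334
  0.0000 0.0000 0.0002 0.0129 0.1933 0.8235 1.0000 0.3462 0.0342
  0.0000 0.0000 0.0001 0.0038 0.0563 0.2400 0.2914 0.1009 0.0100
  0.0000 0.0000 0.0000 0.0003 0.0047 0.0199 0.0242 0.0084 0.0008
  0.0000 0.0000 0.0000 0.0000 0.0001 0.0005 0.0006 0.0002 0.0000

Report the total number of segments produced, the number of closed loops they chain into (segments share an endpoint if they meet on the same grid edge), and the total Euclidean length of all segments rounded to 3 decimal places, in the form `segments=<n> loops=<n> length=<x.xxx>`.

segments=8 loops=1 length=6.085

cell (2,4): code 0100 → (2.761,5.000)–(3.000,4.775)
cell (2,5): code 1100 → (2.559,6.000)–(2.761,5.000)
cell (2,6): code 1000 → (3.000,6.487)–(2.559,6.000)
cell (3,4): code 0110 → (3.000,4.775)–(4.000,4.752)
cell (3,6): code 1001 → (4.000,6.509)–(3.000,6.487)
cell (4,4): code 0010 → (4.000,4.752)–(4.268,5.000)
cell (4,5): code 0011 → (4.268,5.000)–(4.470,6.000)
cell (4,6): code 0001 → (4.470,6.000)–(4.000,6.509)
total: 8 segments, chained into 1 closed loop(s), length Σ = 6.084545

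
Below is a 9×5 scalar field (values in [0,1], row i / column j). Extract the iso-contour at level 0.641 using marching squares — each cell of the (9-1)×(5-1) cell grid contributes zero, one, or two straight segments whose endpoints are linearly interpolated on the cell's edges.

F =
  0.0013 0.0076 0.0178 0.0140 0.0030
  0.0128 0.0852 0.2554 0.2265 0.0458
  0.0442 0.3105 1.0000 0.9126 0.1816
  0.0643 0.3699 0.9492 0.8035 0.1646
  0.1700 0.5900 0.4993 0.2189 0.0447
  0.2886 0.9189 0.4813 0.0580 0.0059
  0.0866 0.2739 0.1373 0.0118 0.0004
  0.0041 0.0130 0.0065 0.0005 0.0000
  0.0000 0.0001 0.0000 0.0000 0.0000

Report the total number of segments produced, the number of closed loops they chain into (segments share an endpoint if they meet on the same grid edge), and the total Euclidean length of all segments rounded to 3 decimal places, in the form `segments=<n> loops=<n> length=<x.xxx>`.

cell (1,1): code 0100 → (1.518,2.000)–(2.000,1.479)
cell (1,2): code 1100 → (1.604,3.000)–(1.518,2.000)
cell (1,3): code 1000 → (2.000,3.372)–(1.604,3.000)
cell (2,1): code 0110 → (2.000,1.479)–(3.000,1.468)
cell (2,3): code 1001 → (3.000,3.254)–(2.000,3.372)
cell (3,1): code 0010 → (3.000,1.468)–(3.685,2.000)
cell (3,2): code 0011 → (3.685,2.000)–(3.278,3.000)
cell (3,3): code 0001 → (3.278,3.000)–(3.000,3.254)
cell (4,0): code 0100 → (4.155,1.000)–(5.000,0.559)
cell (4,1): code 1000 → (5.000,1.635)–(4.155,1.000)
cell (5,0): code 0010 → (5.000,0.559)–(5.431,1.000)
cell (5,1): code 0001 → (5.431,1.000)–(5.000,1.635)
total: 12 segments, chained into 2 closed loop(s), length Σ = 9.980888

segments=12 loops=2 length=9.981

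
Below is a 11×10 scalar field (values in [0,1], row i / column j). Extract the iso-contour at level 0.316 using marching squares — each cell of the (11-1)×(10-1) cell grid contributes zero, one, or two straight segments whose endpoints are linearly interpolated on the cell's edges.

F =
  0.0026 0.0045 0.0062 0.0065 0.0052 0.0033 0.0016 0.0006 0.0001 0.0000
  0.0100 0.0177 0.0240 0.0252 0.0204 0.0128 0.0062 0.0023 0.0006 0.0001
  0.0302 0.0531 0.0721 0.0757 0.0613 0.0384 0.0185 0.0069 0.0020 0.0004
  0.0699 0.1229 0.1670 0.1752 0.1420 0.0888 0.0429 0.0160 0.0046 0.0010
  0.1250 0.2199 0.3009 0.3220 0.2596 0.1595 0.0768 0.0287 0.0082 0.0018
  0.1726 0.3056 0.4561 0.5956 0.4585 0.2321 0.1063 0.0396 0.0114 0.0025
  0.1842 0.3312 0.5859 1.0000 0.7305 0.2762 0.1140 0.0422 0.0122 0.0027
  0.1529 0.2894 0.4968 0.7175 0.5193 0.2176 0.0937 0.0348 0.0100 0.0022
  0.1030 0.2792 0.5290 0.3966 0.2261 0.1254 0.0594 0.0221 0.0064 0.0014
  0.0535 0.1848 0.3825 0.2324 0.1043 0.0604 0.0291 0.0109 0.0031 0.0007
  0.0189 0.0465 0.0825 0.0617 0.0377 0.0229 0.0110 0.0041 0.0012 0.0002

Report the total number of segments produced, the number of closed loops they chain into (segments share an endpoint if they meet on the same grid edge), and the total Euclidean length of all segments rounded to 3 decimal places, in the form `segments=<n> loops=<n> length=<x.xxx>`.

segments=20 loops=1 length=14.458

cell (3,2): code 0100 → (3.959,3.000)–(4.000,2.716)
cell (3,3): code 1000 → (4.000,3.096)–(3.959,3.000)
cell (4,1): code 0100 → (4.097,2.000)–(5.000,1.069)
cell (4,2): code 1110 → (4.000,2.716)–(4.097,2.000)
cell (4,3): code 1101 → (4.284,4.000)–(4.000,3.096)
cell (4,4): code 1000 → (5.000,4.629)–(4.284,4.000)
cell (5,0): code 0100 → (5.406,1.000)–(6.000,0.897)
cell (5,1): code 1110 → (5.000,1.069)–(5.406,1.000)
cell (5,4): code 1001 → (6.000,4.912)–(5.000,4.629)
cell (6,0): code 0010 → (6.000,0.897)–(6.364,1.000)
cell (6,1): code 0111 → (6.364,1.000)–(7.000,1.128)
cell (6,4): code 1001 → (7.000,4.674)–(6.000,4.912)
cell (7,1): code 0110 → (7.000,1.128)–(8.000,1.147)
cell (7,3): code 1011 → (8.000,3.473)–(7.693,4.000)
cell (7,4): code 0001 → (7.693,4.000)–(7.000,4.674)
cell (8,1): code 0110 → (8.000,1.147)–(9.000,1.664)
cell (8,2): code 1011 → (9.000,2.443)–(8.491,3.000)
cell (8,3): code 0001 → (8.491,3.000)–(8.000,3.473)
cell (9,1): code 0010 → (9.000,1.664)–(9.222,2.000)
cell (9,2): code 0001 → (9.222,2.000)–(9.000,2.443)
total: 20 segments, chained into 1 closed loop(s), length Σ = 14.457684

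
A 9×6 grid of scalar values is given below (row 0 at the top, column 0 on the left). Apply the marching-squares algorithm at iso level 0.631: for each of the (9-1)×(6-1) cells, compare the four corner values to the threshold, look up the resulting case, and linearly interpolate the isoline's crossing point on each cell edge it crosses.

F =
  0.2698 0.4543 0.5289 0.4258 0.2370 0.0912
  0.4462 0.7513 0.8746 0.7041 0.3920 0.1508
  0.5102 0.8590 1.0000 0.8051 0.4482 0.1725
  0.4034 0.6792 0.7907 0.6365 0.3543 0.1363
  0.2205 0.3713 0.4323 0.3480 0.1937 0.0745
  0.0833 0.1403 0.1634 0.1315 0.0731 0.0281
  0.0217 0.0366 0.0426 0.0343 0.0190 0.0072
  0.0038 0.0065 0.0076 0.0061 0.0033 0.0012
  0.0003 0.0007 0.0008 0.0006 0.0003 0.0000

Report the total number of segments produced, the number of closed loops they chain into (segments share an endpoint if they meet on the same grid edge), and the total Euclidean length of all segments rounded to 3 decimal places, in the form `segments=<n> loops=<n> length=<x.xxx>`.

segments=12 loops=1 length=9.722

cell (0,0): code 0100 → (0.595,1.000)–(1.000,0.606)
cell (0,1): code 1100 → (0.295,2.000)–(0.595,1.000)
cell (0,2): code 1100 → (0.737,3.000)–(0.295,2.000)
cell (0,3): code 1000 → (1.000,3.234)–(0.737,3.000)
cell (1,0): code 0110 → (1.000,0.606)–(2.000,0.346)
cell (1,3): code 1001 → (2.000,3.488)–(1.000,3.234)
cell (2,0): code 0110 → (2.000,0.346)–(3.000,0.825)
cell (2,3): code 1001 → (3.000,3.019)–(2.000,3.488)
cell (3,0): code 0010 → (3.000,0.825)–(3.157,1.000)
cell (3,1): code 0011 → (3.157,1.000)–(3.446,2.000)
cell (3,2): code 0011 → (3.446,2.000)–(3.019,3.000)
cell (3,3): code 0001 → (3.019,3.000)–(3.000,3.019)
total: 12 segments, chained into 1 closed loop(s), length Σ = 9.722166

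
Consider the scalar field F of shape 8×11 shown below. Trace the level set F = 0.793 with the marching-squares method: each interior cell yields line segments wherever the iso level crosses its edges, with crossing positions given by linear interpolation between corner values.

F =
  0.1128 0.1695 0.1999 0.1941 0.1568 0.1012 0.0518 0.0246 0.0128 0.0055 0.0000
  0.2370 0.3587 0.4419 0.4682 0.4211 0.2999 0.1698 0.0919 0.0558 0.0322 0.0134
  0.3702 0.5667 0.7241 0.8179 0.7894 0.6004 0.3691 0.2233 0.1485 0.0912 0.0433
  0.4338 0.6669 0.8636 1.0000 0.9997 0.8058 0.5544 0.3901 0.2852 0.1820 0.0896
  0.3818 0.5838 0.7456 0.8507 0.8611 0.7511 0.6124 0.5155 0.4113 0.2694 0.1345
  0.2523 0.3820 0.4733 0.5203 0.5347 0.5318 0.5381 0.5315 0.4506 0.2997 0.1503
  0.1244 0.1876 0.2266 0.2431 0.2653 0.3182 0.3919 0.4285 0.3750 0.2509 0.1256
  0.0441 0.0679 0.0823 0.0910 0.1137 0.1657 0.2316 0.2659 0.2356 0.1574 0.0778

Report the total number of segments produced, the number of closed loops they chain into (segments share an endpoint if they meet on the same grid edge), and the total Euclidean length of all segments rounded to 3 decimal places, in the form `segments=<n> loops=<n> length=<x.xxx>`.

segments=14 loops=1 length=8.851

cell (1,2): code 0100 → (1.929,3.000)–(2.000,2.735)
cell (1,3): code 1000 → (2.000,3.874)–(1.929,3.000)
cell (2,1): code 0100 → (2.494,2.000)–(3.000,1.641)
cell (2,2): code 1110 → (2.000,2.735)–(2.494,2.000)
cell (2,3): code 1101 → (2.017,4.000)–(2.000,3.874)
cell (2,4): code 1100 → (2.938,5.000)–(2.017,4.000)
cell (2,5): code 1000 → (3.000,5.051)–(2.938,5.000)
cell (3,1): code 0010 → (3.000,1.641)–(3.598,2.000)
cell (3,2): code 0111 → (3.598,2.000)–(4.000,2.451)
cell (3,4): code 1011 → (4.000,4.619)–(3.234,5.000)
cell (3,5): code 0001 → (3.234,5.000)–(3.000,5.051)
cell (4,2): code 0010 → (4.000,2.451)–(4.175,3.000)
cell (4,3): code 0011 → (4.175,3.000)–(4.209,4.000)
cell (4,4): code 0001 → (4.209,4.000)–(4.000,4.619)
total: 14 segments, chained into 1 closed loop(s), length Σ = 8.850775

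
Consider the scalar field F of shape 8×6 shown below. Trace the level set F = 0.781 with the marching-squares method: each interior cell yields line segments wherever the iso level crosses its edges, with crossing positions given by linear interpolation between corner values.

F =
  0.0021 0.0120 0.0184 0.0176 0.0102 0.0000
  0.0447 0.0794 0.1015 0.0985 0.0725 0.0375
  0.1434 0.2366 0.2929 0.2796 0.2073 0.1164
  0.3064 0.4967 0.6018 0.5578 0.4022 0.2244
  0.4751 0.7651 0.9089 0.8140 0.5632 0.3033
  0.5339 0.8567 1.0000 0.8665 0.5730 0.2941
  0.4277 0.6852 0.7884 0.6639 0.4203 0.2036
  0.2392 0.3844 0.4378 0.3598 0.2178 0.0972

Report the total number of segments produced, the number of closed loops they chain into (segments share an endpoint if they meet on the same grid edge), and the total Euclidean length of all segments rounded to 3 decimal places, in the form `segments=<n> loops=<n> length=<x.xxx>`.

segments=12 loops=1 length=7.622

cell (3,1): code 0100 → (3.584,2.000)–(4.000,1.111)
cell (3,2): code 1100 → (3.871,3.000)–(3.584,2.000)
cell (3,3): code 1000 → (4.000,3.132)–(3.871,3.000)
cell (4,0): code 0100 → (4.174,1.000)–(5.000,0.765)
cell (4,1): code 1110 → (4.000,1.111)–(4.174,1.000)
cell (4,3): code 1001 → (5.000,3.291)–(4.000,3.132)
cell (5,0): code 0010 → (5.000,0.765)–(5.441,1.000)
cell (5,1): code 0111 → (5.441,1.000)–(6.000,1.928)
cell (5,2): code 1011 → (6.000,2.059)–(5.422,3.000)
cell (5,3): code 0001 → (5.422,3.000)–(5.000,3.291)
cell (6,1): code 0010 → (6.000,1.928)–(6.021,2.000)
cell (6,2): code 0001 → (6.021,2.000)–(6.000,2.059)
total: 12 segments, chained into 1 closed loop(s), length Σ = 7.622133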